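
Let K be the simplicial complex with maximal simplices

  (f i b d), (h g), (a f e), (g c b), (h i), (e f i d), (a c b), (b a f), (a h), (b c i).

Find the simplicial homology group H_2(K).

K has 9 vertices, 20 edges, 12 triangles, 2 3-simplices.
rank ∂_2 = 10, rank ∂_3 = 2 ⇒ b_2 = 12 − 10 − 2 = 0; all invariant factors of ∂_3 are 1 so no torsion. So H_2 ≅ 0.

H_2 ≅ 0.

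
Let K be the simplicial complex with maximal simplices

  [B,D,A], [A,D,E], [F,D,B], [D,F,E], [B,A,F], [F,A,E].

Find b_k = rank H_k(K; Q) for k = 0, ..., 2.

Fix the vertex order A < B < D < E < F and write every simplex with vertices in increasing order. Then dim K = 2 and the simplices of K are:

  0-simplices (5): A, B, D, E, F
  1-simplices (9): AB, AD, AE, AF, BD, BF, DE, DF, EF
  2-simplices (6): ABD, ABF, ADE, AEF, BDF, DEF

Hence C_0 ≅ Z^5, C_1 ≅ Z^9, C_2 ≅ Z^6.

The boundary map ∂_1: C_1 → C_0 is given by ∂[p,q] = [q] − [p].
As a 5×9 matrix over Z this has rank 4, with invariant factors (1,1,1,1).

∂_2: C_2 → C_1 maps a triangle to the signed sum of its edges. For instance
  ∂AEF = EF − AF + AE,
  ∂ADE = DE − AE + AD.
As a 9×6 matrix over Z this has rank 5, with invariant factors (1,1,1,1,1).

Now H_k = ker ∂_k / im ∂_{k+1}, so:

  H_0: rank C_0 − rank ∂_1 = 5 − 4 = 1, and the invariant factors of ∂_1 are all 1, so H_0 ≅ Z.
  H_1: rank ker ∂_1 − rank ∂_2 = (9 − 4) − 5 = 0, and the invariant factors of ∂_2 are all 1, so H_1 ≅ 0.
  H_2: rank ker ∂_2 − rank ∂_3 = (6 − 5) − 0 = 1, and there is no ∂_3, so H_2 ≅ Z.

(K is a triangulation of the 2-sphere S^2.)

Hence the Betti numbers are b_0 = 1, b_1 = 0, b_2 = 1.

b_0 = 1, b_1 = 0, b_2 = 1.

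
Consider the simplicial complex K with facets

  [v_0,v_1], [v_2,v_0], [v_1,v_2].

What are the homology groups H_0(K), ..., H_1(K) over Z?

Fix the vertex order v_0 < v_1 < v_2 and write every simplex with vertices in increasing order. Then dim K = 1 and the simplices of K are:

  0-simplices (3): [v_0], [v_1], [v_2]
  1-simplices (3): [v_0,v_1], [v_0,v_2], [v_1,v_2]

Hence C_0 ≅ Z^3, C_1 ≅ Z^3.

Boundary ∂_1: C_1 → C_0 is given by ∂[p,q] = [q] − [p].
This gives a 3×3 integer matrix of rank 2; reducing to Smith normal form yields diagonal entries (1,1).

Computing H_k = (kernel of ∂_k) / (image of ∂_{k+1}):

  H_0: rank C_0 − rank ∂_1 = 3 − 2 = 1, and the invariant factors of ∂_1 are all 1, so H_0 = Z.
  H_1: rank ker ∂_1 − rank ∂_2 = (3 − 2) − 0 = 1, and there is no ∂_2, so H_1 = Z.

As a check, the Euler characteristic is 3 − 3 = 0, which agrees with 1 − 1 = 0.
(K is a triangulation of the circle S^1.)

H_0 = Z,  H_1 = Z.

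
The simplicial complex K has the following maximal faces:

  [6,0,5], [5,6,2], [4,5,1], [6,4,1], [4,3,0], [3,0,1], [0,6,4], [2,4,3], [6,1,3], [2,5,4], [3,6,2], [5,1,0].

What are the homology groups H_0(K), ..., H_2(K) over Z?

Take the total order 0 < 1 < 2 < 3 < 4 < 5 < 6 on the vertex set. Then K (dimension 2) consists of the simplices:

  0-simplices (7): [0], [1], [2], [3], [4], [5], [6]
  1-simplices (18): [0,1], [0,3], [0,4], [0,5], [0,6], [1,3], [1,4], [1,5], [1,6], [2,3], [2,4], [2,5], [2,6], [3,4], [3,6], [4,5], [4,6], [5,6]
  2-simplices (12): [0,1,3], [0,1,5], [0,3,4], [0,4,6], [0,5,6], [1,3,6], [1,4,5], [1,4,6], [2,3,4], [2,3,6], [2,4,5], [2,5,6]

so the chain groups are C_0 ≅ Z^7, C_1 ≅ Z^18, C_2 ≅ Z^12.

∂_1: C_1 → C_0 sends each edge [p,q] (with p < q) to q − p.
As a 7×18 matrix over Z this has rank 6, with invariant factors (1,1,1,1,1,1).

∂_2: C_2 → C_1 sends each 2-simplex [p,q,r] to [q,r] − [p,r] + [p,q]. For instance
  ∂[1,3,6] = [3,6] − [1,6] + [1,3],
  ∂[2,3,4] = [3,4] − [2,4] + [2,3].
The 18×12 boundary matrix has rank 12 and Smith normal form diag(1,1,1,1,1,1,1,1,1,1,1,2).

From H_k ≅ ker(∂_k) / im(∂_{k+1}) we obtain:

  H_0: rank C_0 − rank ∂_1 = 7 − 6 = 1, and the invariant factors of ∂_1 are all 1, so H_0 = Z.
  H_1: rank ker ∂_1 − rank ∂_2 = (18 − 6) − 12 = 0, and ∂_2 has invariant factor 2 > 1, so H_1 = Z/2.
  H_2: rank ker ∂_2 − rank ∂_3 = (12 − 12) − 0 = 0, and there is no ∂_3, so H_2 = 0.

H_0 ≅ Z,  H_1 ≅ Z/2,  H_2 = 0.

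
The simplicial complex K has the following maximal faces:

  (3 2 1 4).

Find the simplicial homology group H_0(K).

H_0 = Z.

Fix the vertex order 1 < 2 < 3 < 4 and write every simplex with vertices in increasing order. Then dim K = 3 and the simplices of K are:

  0-simplices (4): [1], [2], [3], [4]
  1-simplices (6): [1,2], [1,3], [1,4], [2,3], [2,4], [3,4]
  2-simplices (4): [1,2,3], [1,2,4], [1,3,4], [2,3,4]
  3-simplices (1): [1,2,3,4]

so the chain groups are C_0 ≅ Z^4, C_1 ≅ Z^6, C_2 ≅ Z^4, C_3 ≅ Z^1.

Boundary ∂_1: C_1 → C_0 sends each edge [p,q] (with p < q) to q − p. For instance
  ∂[1,2] = [2] − [1].
The 4×6 boundary matrix has rank 3 and Smith normal form diag(1,1,1).

The boundary map ∂_2: C_2 → C_1 sends each 2-simplex [p,q,r] to [q,r] − [p,r] + [p,q]. For instance
  ∂[1,2,4] = [2,4] − [1,4] + [1,2],
  ∂[1,3,4] = [3,4] − [1,4] + [1,3].
The 6×4 boundary matrix has rank 3 and Smith normal form diag(1,1,1).

∂_3: C_3 → C_2 sends each 3-simplex σ to the alternating sum Σ_i (−1)^i (σ with its i-th vertex removed). For instance
  ∂[1,2,3,4] = [2,3,4] − [1,3,4] + [1,2,4] − [1,2,3].
As a 4×1 matrix over Z this has rank 1, with invariant factors (1).

From H_k ≅ ker(∂_k) / im(∂_{k+1}) we obtain:

  H_0: rank C_0 − rank ∂_1 = 4 − 3 = 1, and the invariant factors of ∂_1 are all 1, so H_0 = Z.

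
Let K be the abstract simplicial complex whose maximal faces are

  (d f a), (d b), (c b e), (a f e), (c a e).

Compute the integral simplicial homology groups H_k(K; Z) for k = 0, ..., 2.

Order the vertices as a < b < c < d < e < f. Listing each simplex with vertices in this order, K has dimension 2 with simplices:

  0-simplices (6): a, b, c, d, e, f
  1-simplices (10): ac, ad, ae, af, bc, bd, be, ce, df, ef
  2-simplices (4): ace, adf, aef, bce

giving chain groups C_0 ≅ Z^6, C_1 ≅ Z^10, C_2 ≅ Z^4.

∂_1: C_1 → C_0 is given by ∂[p,q] = [q] − [p]. For instance
  ∂af = f − a.
The 6×10 boundary matrix has rank 5 and Smith normal form diag(1,1,1,1,1).

Boundary ∂_2: C_2 → C_1 maps a triangle to the signed sum of its edges. For instance
  ∂aef = ef − af + ae,
  ∂adf = df − af + ad.
The 10×4 boundary matrix has rank 4 and Smith normal form diag(1,1,1,1).

Computing H_k = (kernel of ∂_k) / (image of ∂_{k+1}):

  H_0: rank C_0 − rank ∂_1 = 6 − 5 = 1, and the invariant factors of ∂_1 are all 1, so H_0 = Z.
  H_1: rank ker ∂_1 − rank ∂_2 = (10 − 5) − 4 = 1, and the invariant factors of ∂_2 are all 1, so H_1 = Z.
  H_2: rank ker ∂_2 − rank ∂_3 = (4 − 4) − 0 = 0, and there is no ∂_3, so H_2 = 0.

As a check, the Euler characteristic is 6 − 10 + 4 = 0, which agrees with 1 − 1 + 0 = 0.

H_0 ≅ Z,  H_1 ≅ Z,  H_2 = 0.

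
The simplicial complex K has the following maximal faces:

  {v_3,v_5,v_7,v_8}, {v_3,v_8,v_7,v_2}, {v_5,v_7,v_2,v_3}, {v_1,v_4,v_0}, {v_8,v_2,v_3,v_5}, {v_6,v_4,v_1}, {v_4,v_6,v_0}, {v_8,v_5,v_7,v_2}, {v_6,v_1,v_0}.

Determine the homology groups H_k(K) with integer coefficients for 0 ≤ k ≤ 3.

Order the vertices as v_0 < v_1 < v_2 < v_3 < v_4 < v_5 < v_6 < v_7 < v_8. Listing each simplex with vertices in this order, K has dimension 3 with simplices:

  0-simplices (9): [v_0], [v_1], [v_2], [v_3], [v_4], [v_5], [v_6], [v_7], [v_8]
  1-simplices (16): (16 of them)
  2-simplices (14): (14 of them)
  3-simplices (5): [v_2,v_3,v_5,v_7], [v_2,v_3,v_5,v_8], [v_2,v_3,v_7,v_8], [v_2,v_5,v_7,v_8], [v_3,v_5,v_7,v_8]

giving chain groups C_0 ≅ Z^9, C_1 ≅ Z^16, C_2 ≅ Z^14, C_3 ≅ Z^5.

Boundary ∂_1: C_1 → C_0 sends each edge [p,q] (with p < q) to q − p. For instance
  ∂[v_3,v_7] = [v_7] − [v_3].
As a 9×16 matrix over Z this has rank 7, with invariant factors (1,1,1,1,1,1,1).

Boundary ∂_2: C_2 → C_1 acts by ∂[p,q,r] = [q,r] − [p,r] + [p,q]. For instance
  ∂[v_3,v_7,v_8] = [v_7,v_8] − [v_3,v_8] + [v_3,v_7],
  ∂[v_2,v_3,v_5] = [v_3,v_5] − [v_2,v_5] + [v_2,v_3].
As a 16×14 matrix over Z this has rank 9, with invariant factors (1,1,1,1,1,1,1,1,1).

Boundary ∂_3: C_3 → C_2 sends each 3-simplex σ to the alternating sum Σ_i (−1)^i (σ with its i-th vertex removed). For instance
  ∂[v_2,v_3,v_7,v_8] = [v_3,v_7,v_8] − [v_2,v_7,v_8] + [v_2,v_3,v_8] − [v_2,v_3,v_7],
  ∂[v_3,v_5,v_7,v_8] = [v_5,v_7,v_8] − [v_3,v_7,v_8] + [v_3,v_5,v_8] − [v_3,v_5,v_7].
The 14×5 boundary matrix has rank 4 and Smith normal form diag(1,1,1,1).

From H_k ≅ ker(∂_k) / im(∂_{k+1}) we obtain:

  H_0: rank C_0 − rank ∂_1 = 9 − 7 = 2, and the invariant factors of ∂_1 are all 1, so H_0 = Z^2.
  H_1: rank ker ∂_1 − rank ∂_2 = (16 − 7) − 9 = 0, and the invariant factors of ∂_2 are all 1, so H_1 = 0.
  H_2: rank ker ∂_2 − rank ∂_3 = (14 − 9) − 4 = 1, and the invariant factors of ∂_3 are all 1, so H_2 = Z.
  H_3: rank ker ∂_3 − rank ∂_4 = (5 − 4) − 0 = 1, and there is no ∂_4, so H_3 = Z.

(K is a triangulation of the disjoint union of the 2-sphere S^2 and the 3-sphere S^3.)

H_0 ≅ Z^2,  H_1 = 0,  H_2 ≅ Z,  H_3 ≅ Z.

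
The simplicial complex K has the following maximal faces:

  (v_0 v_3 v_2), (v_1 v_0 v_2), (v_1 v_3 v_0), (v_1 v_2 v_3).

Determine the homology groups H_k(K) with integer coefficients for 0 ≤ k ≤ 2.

Take the total order v_0 < v_1 < v_2 < v_3 on the vertex set. Then K (dimension 2) consists of the simplices:

  0-simplices (4): [v_0], [v_1], [v_2], [v_3]
  1-simplices (6): [v_0,v_1], [v_0,v_2], [v_0,v_3], [v_1,v_2], [v_1,v_3], [v_2,v_3]
  2-simplices (4): [v_0,v_1,v_2], [v_0,v_1,v_3], [v_0,v_2,v_3], [v_1,v_2,v_3]

Hence C_0 ≅ Z^4, C_1 ≅ Z^6, C_2 ≅ Z^4.

Boundary ∂_1: C_1 → C_0 maps an edge to its endpoints' difference, ∂[p,q] = q − p.
As a 4×6 matrix over Z this has rank 3, with invariant factors (1,1,1).

The boundary map ∂_2: C_2 → C_1 acts by ∂[p,q,r] = [q,r] − [p,r] + [p,q]. For instance
  ∂[v_0,v_2,v_3] = [v_2,v_3] − [v_0,v_3] + [v_0,v_2],
  ∂[v_0,v_1,v_2] = [v_1,v_2] − [v_0,v_2] + [v_0,v_1].
The 6×4 boundary matrix has rank 3 and Smith normal form diag(1,1,1).

Computing H_k = (kernel of ∂_k) / (image of ∂_{k+1}):

  H_0: rank C_0 − rank ∂_1 = 4 − 3 = 1, and the invariant factors of ∂_1 are all 1, so H_0 = Z.
  H_1: rank ker ∂_1 − rank ∂_2 = (6 − 3) − 3 = 0, and the invariant factors of ∂_2 are all 1, so H_1 = 0.
  H_2: rank ker ∂_2 − rank ∂_3 = (4 − 3) − 0 = 1, and there is no ∂_3, so H_2 = Z.

(K is a triangulation of the 2-sphere S^2.)

H_0 ≅ Z,  H_1 = 0,  H_2 ≅ Z.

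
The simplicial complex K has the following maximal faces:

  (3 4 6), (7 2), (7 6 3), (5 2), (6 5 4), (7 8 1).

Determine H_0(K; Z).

Take the total order 1 < 2 < 3 < 4 < 5 < 6 < 7 < 8 on the vertex set. Then K (dimension 2) consists of the simplices:

  0-simplices (8): [1], [2], [3], [4], [5], [6], [7], [8]
  1-simplices (12): [1,7], [1,8], [2,5], [2,7], [3,4], [3,6], [3,7], [4,5], [4,6], [5,6], [6,7], [7,8]
  2-simplices (4): [1,7,8], [3,4,6], [3,6,7], [4,5,6]

so the chain groups are C_0 ≅ Z^8, C_1 ≅ Z^12, C_2 ≅ Z^4.

Boundary ∂_1: C_1 → C_0 maps an edge to its endpoints' difference, ∂[p,q] = q − p. For instance
  ∂[1,8] = [8] − [1].
This gives a 8×12 integer matrix of rank 7; reducing to Smith normal form yields diagonal entries (1,1,1,1,1,1,1).

Boundary ∂_2: C_2 → C_1 maps a triangle to the signed sum of its edges. For instance
  ∂[1,7,8] = [7,8] − [1,8] + [1,7],
  ∂[3,4,6] = [4,6] − [3,6] + [3,4].
The 12×4 boundary matrix has rank 4 and Smith normal form diag(1,1,1,1).

From H_k ≅ ker(∂_k) / im(∂_{k+1}) we obtain:

  H_0: rank C_0 − rank ∂_1 = 8 − 7 = 1, and the invariant factors of ∂_1 are all 1, so H_0 ≅ Z.

H_0 = Z.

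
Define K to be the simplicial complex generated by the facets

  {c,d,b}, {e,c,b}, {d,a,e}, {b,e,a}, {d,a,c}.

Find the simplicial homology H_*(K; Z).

Order the vertices as a < b < c < d < e. Listing each simplex with vertices in this order, K has dimension 2 with simplices:

  0-simplices (5): a, b, c, d, e
  1-simplices (10): ab, ac, ad, ae, bc, bd, be, cd, ce, de
  2-simplices (5): abe, acd, ade, bcd, bce

giving chain groups C_0 ≅ Z^5, C_1 ≅ Z^10, C_2 ≅ Z^5.

Boundary ∂_1: C_1 → C_0 sends each edge [p,q] (with p < q) to q − p.
The resulting 5×10 matrix has rank 4, and its Smith normal form has invariant factors (1,1,1,1).

∂_2: C_2 → C_1 maps a triangle to the signed sum of its edges. For instance
  ∂bce = ce − be + bc,
  ∂bcd = cd − bd + bc.
As a 10×5 matrix over Z this has rank 5, with invariant factors (1,1,1,1,1).

From H_k ≅ ker(∂_k) / im(∂_{k+1}) we obtain:

  H_0: rank C_0 − rank ∂_1 = 5 − 4 = 1, and the invariant factors of ∂_1 are all 1, so H_0 = Z.
  H_1: rank ker ∂_1 − rank ∂_2 = (10 − 4) − 5 = 1, and the invariant factors of ∂_2 are all 1, so H_1 = Z.
  H_2: rank ker ∂_2 − rank ∂_3 = (5 − 5) − 0 = 0, and there is no ∂_3, so H_2 = 0.

H_0 = Z,  H_1 = Z,  H_2 = 0.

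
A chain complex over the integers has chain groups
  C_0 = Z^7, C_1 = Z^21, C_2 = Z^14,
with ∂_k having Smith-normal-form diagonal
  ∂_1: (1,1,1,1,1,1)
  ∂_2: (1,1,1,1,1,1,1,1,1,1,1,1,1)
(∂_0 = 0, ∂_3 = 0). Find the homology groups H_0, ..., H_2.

H_0 ≅ Z,  H_1 ≅ Z^2,  H_2 ≅ Z.

H_0: b_0 = 7 − 0 − 6 = 1; torsion from ∂_1 factors > 1: none. So H_0 ≅ Z.
H_1: b_1 = 21 − 6 − 13 = 2; torsion from ∂_2 factors > 1: none. So H_1 ≅ Z^2.
H_2: b_2 = 14 − 13 − 0 = 1; torsion from ∂_3 factors > 1: none. So H_2 ≅ Z.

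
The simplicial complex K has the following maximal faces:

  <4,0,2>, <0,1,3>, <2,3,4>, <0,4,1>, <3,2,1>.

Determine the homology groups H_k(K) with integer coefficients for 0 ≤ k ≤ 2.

H_0 = Z,  H_1 = Z,  H_2 = 0.

Fix the vertex order 0 < 1 < 2 < 3 < 4 and write every simplex with vertices in increasing order. Then dim K = 2 and the simplices of K are:

  0-simplices (5): [0], [1], [2], [3], [4]
  1-simplices (10): [0,1], [0,2], [0,3], [0,4], [1,2], [1,3], [1,4], [2,3], [2,4], [3,4]
  2-simplices (5): [0,1,3], [0,1,4], [0,2,4], [1,2,3], [2,3,4]

so the chain groups are C_0 ≅ Z^5, C_1 ≅ Z^10, C_2 ≅ Z^5.

The boundary map ∂_1: C_1 → C_0 is given by ∂[p,q] = [q] − [p]. For instance
  ∂[1,2] = [2] − [1].
This gives a 5×10 integer matrix of rank 4; reducing to Smith normal form yields diagonal entries (1,1,1,1).

The boundary map ∂_2: C_2 → C_1 sends each 2-simplex [p,q,r] to [q,r] − [p,r] + [p,q]. For instance
  ∂[1,2,3] = [2,3] − [1,3] + [1,2],
  ∂[2,3,4] = [3,4] − [2,4] + [2,3].
This gives a 10×5 integer matrix of rank 5; reducing to Smith normal form yields diagonal entries (1,1,1,1,1).

Computing H_k = (kernel of ∂_k) / (image of ∂_{k+1}):

  H_0: rank C_0 − rank ∂_1 = 5 − 4 = 1, and the invariant factors of ∂_1 are all 1, so H_0 = Z.
  H_1: rank ker ∂_1 − rank ∂_2 = (10 − 4) − 5 = 1, and the invariant factors of ∂_2 are all 1, so H_1 = Z.
  H_2: rank ker ∂_2 − rank ∂_3 = (5 − 5) − 0 = 0, and there is no ∂_3, so H_2 = 0.

As a check, the Euler characteristic is 5 − 10 + 5 = 0, which agrees with 1 − 1 + 0 = 0.
(K is a triangulation of the Möbius band.)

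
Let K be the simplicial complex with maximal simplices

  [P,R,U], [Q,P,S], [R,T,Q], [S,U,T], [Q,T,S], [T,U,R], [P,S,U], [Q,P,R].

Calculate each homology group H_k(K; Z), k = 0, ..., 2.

H_0 = Z,  H_1 = 0,  H_2 = Z.

Order the vertices as P < Q < R < S < T < U. Listing each simplex with vertices in this order, K has dimension 2 with simplices:

  0-simplices (6): P, Q, R, S, T, U
  1-simplices (12): PQ, PR, PS, PU, QR, QS, QT, RT, RU, ST, SU, TU
  2-simplices (8): PQR, PQS, PRU, PSU, QRT, QST, RTU, STU

Hence C_0 ≅ Z^6, C_1 ≅ Z^12, C_2 ≅ Z^8.

The boundary map ∂_1: C_1 → C_0 sends each edge [p,q] (with p < q) to q − p. For instance
  ∂QT = T − Q.
The 6×12 boundary matrix has rank 5 and Smith normal form diag(1,1,1,1,1).

The boundary map ∂_2: C_2 → C_1 maps a triangle to the signed sum of its edges. For instance
  ∂STU = TU − SU + ST,
  ∂RTU = TU − RU + RT.
The resulting 12×8 matrix has rank 7, and its Smith normal form has invariant factors (1,1,1,1,1,1,1).

Now H_k = ker ∂_k / im ∂_{k+1}, so:

  H_0: rank C_0 − rank ∂_1 = 6 − 5 = 1, and the invariant factors of ∂_1 are all 1, so H_0 ≅ Z.
  H_1: rank ker ∂_1 − rank ∂_2 = (12 − 5) − 7 = 0, and the invariant factors of ∂_2 are all 1, so H_1 ≅ 0.
  H_2: rank ker ∂_2 − rank ∂_3 = (8 − 7) − 0 = 1, and there is no ∂_3, so H_2 ≅ Z.

(K is a triangulation of the 2-sphere S^2.)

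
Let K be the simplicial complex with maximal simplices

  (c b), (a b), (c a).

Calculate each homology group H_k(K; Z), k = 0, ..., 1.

H_0 = Z,  H_1 = Z.

We work with the vertex ordering a < b < c. The simplices of K, each written with vertices in increasing order, are:

  0-simplices (3): a, b, c
  1-simplices (3): ab, ac, bc

Hence C_0 ≅ Z^3, C_1 ≅ Z^3.

Boundary ∂_1: C_1 → C_0 maps an edge to its endpoints' difference, ∂[p,q] = q − p.
The resulting 3×3 matrix has rank 2, and its Smith normal form has invariant factors (1,1).

From H_k ≅ ker(∂_k) / im(∂_{k+1}) we obtain:

  H_0: rank C_0 − rank ∂_1 = 3 − 2 = 1, and the invariant factors of ∂_1 are all 1, so H_0 = Z.
  H_1: rank ker ∂_1 − rank ∂_2 = (3 − 2) − 0 = 1, and there is no ∂_2, so H_1 = Z.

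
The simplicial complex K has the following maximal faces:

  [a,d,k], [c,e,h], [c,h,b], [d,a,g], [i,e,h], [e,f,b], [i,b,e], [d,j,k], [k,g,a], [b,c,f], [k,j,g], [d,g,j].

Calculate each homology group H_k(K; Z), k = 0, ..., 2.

K has 11 vertices, 21 edges, 12 triangles.
rank ∂_0 = 0, rank ∂_1 = 9 ⇒ b_0 = 11 − 0 − 9 = 2; all invariant factors of ∂_1 are 1 so no torsion. So H_0 ≅ Z^2.
rank ∂_1 = 9, rank ∂_2 = 11 ⇒ b_1 = 21 − 9 − 11 = 1; all invariant factors of ∂_2 are 1 so no torsion. So H_1 ≅ Z.
rank ∂_2 = 11, rank ∂_3 = 0 ⇒ b_2 = 12 − 11 − 0 = 1. So H_2 ≅ Z.

H_0 ≅ Z^2,  H_1 ≅ Z,  H_2 ≅ Z.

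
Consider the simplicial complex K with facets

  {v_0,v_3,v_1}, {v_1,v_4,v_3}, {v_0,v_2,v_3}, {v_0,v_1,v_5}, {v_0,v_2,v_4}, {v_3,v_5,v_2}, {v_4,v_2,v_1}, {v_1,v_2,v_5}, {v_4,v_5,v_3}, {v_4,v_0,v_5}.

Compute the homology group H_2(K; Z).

Order the vertices as v_0 < v_1 < v_2 < v_3 < v_4 < v_5. Listing each simplex with vertices in this order, K has dimension 2 with simplices:

  0-simplices (6): [v_0], [v_1], [v_2], [v_3], [v_4], [v_5]
  1-simplices (15): (15 of them)
  2-simplices (10): [v_0,v_1,v_3], [v_0,v_1,v_5], [v_0,v_2,v_3], [v_0,v_2,v_4], [v_0,v_4,v_5], [v_1,v_2,v_4], [v_1,v_2,v_5], [v_1,v_3,v_4], [v_2,v_3,v_5], [v_3,v_4,v_5]

giving chain groups C_0 ≅ Z^6, C_1 ≅ Z^15, C_2 ≅ Z^10.

The boundary map ∂_1: C_1 → C_0 is given by ∂[p,q] = [q] − [p]. For instance
  ∂[v_0,v_4] = [v_4] − [v_0].
This gives a 6×15 integer matrix of rank 5; reducing to Smith normal form yields diagonal entries (1,1,1,1,1).

∂_2: C_2 → C_1 acts by ∂[p,q,r] = [q,r] − [p,r] + [p,q]. For instance
  ∂[v_0,v_1,v_5] = [v_1,v_5] − [v_0,v_5] + [v_0,v_1],
  ∂[v_1,v_2,v_4] = [v_2,v_4] − [v_1,v_4] + [v_1,v_2].
The resulting 15×10 matrix has rank 10, and its Smith normal form has invariant factors (1,1,1,1,1,1,1,1,1,2).

Reading off H_k = ker ∂_k / im ∂_{k+1}:

  H_2: rank ker ∂_2 − rank ∂_3 = (10 − 10) − 0 = 0, and there is no ∂_3, so H_2 = 0.

H_2 = 0.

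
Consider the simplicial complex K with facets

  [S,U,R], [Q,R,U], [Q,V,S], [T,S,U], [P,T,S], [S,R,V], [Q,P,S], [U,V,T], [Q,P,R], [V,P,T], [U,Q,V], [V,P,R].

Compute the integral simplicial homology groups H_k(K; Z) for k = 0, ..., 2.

Fix the vertex order P < Q < R < S < T < U < V and write every simplex with vertices in increasing order. Then dim K = 2 and the simplices of K are:

  0-simplices (7): P, Q, R, S, T, U, V
  1-simplices (18): PQ, PR, PS, PT, PV, QR, QS, QU, QV, RS, RU, RV, ST, SU, SV, TU, TV, UV
  2-simplices (12): PQR, PQS, PRV, PST, PTV, QRU, QSV, QUV, RSU, RSV, STU, TUV

so the chain groups are C_0 ≅ Z^7, C_1 ≅ Z^18, C_2 ≅ Z^12.

Boundary ∂_1: C_1 → C_0 sends each edge [p,q] (with p < q) to q − p.
The resulting 7×18 matrix has rank 6, and its Smith normal form has invariant factors (1,1,1,1,1,1).

∂_2: C_2 → C_1 maps a triangle to the signed sum of its edges. For instance
  ∂RSV = SV − RV + RS,
  ∂QUV = UV − QV + QU.
This gives a 18×12 integer matrix of rank 12; reducing to Smith normal form yields diagonal entries (1,1,1,1,1,1,1,1,1,1,1,2).

From H_k ≅ ker(∂_k) / im(∂_{k+1}) we obtain:

  H_0: rank C_0 − rank ∂_1 = 7 − 6 = 1, and the invariant factors of ∂_1 are all 1, so H_0 ≅ Z.
  H_1: rank ker ∂_1 − rank ∂_2 = (18 − 6) − 12 = 0, and ∂_2 has invariant factor 2 > 1, so H_1 ≅ Z/2.
  H_2: rank ker ∂_2 − rank ∂_3 = (12 − 12) − 0 = 0, and there is no ∂_3, so H_2 ≅ 0.

As a check, the Euler characteristic is 7 − 18 + 12 = 1, which agrees with 1 − 0 + 0 = 1.

H_0 ≅ Z,  H_1 ≅ Z/2,  H_2 = 0.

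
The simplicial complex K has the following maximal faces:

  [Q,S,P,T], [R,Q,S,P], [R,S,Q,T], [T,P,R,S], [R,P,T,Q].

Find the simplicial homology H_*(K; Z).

H_0 ≅ Z,  H_1 = 0,  H_2 = 0,  H_3 ≅ Z.

K has 5 vertices, 10 edges, 10 triangles, 5 3-simplices.
rank ∂_0 = 0, rank ∂_1 = 4 ⇒ b_0 = 5 − 0 − 4 = 1; all invariant factors of ∂_1 are 1 so no torsion. So H_0 = Z.
rank ∂_1 = 4, rank ∂_2 = 6 ⇒ b_1 = 10 − 4 − 6 = 0; all invariant factors of ∂_2 are 1 so no torsion. So H_1 = 0.
rank ∂_2 = 6, rank ∂_3 = 4 ⇒ b_2 = 10 − 6 − 4 = 0; all invariant factors of ∂_3 are 1 so no torsion. So H_2 = 0.
rank ∂_3 = 4, rank ∂_4 = 0 ⇒ b_3 = 5 − 4 − 0 = 1. So H_3 = Z.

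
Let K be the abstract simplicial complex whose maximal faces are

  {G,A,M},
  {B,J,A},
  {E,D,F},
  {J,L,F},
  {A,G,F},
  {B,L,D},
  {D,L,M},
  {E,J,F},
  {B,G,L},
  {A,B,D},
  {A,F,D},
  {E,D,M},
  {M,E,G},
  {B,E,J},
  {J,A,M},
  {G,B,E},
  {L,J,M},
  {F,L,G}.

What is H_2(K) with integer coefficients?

H_2 = Z.

Fix the vertex order A < B < D < E < F < G < J < L < M and write every simplex with vertices in increasing order. Then dim K = 2 and the simplices of K are:

  0-simplices (9): A, B, D, E, F, G, J, L, M
  1-simplices (27): AB, AD, AF, AG, AJ, AM, BD, BE, BG, BJ, BL, DE, DF, DL, DM, EF, EG, EJ, EM, FG, FJ, FL, GL, GM, JL, JM, LM
  2-simplices (18): ABD, ABJ, ADF, AFG, AGM, AJM, BDL, BEG, BEJ, BGL, DEF, DEM, DLM, EFJ, EGM, FGL, FJL, JLM

giving chain groups C_0 ≅ Z^9, C_1 ≅ Z^27, C_2 ≅ Z^18.

Boundary ∂_1: C_1 → C_0 maps an edge to its endpoints' difference, ∂[p,q] = q − p.
The 9×27 boundary matrix has rank 8 and Smith normal form diag(1,1,1,1,1,1,1,1).

∂_2: C_2 → C_1 acts by ∂[p,q,r] = [q,r] − [p,r] + [p,q]. For instance
  ∂FGL = GL − FL + FG,
  ∂FJL = JL − FL + FJ.
As a 27×18 matrix over Z this has rank 17, with invariant factors (1,1,1,1,1,1,1,1,1,1,1,1,1,1,1,1,1).

Now H_k = ker ∂_k / im ∂_{k+1}, so:

  H_2: rank ker ∂_2 − rank ∂_3 = (18 − 17) − 0 = 1, and there is no ∂_3, so H_2 = Z.

(K is a triangulation of the torus T^2.)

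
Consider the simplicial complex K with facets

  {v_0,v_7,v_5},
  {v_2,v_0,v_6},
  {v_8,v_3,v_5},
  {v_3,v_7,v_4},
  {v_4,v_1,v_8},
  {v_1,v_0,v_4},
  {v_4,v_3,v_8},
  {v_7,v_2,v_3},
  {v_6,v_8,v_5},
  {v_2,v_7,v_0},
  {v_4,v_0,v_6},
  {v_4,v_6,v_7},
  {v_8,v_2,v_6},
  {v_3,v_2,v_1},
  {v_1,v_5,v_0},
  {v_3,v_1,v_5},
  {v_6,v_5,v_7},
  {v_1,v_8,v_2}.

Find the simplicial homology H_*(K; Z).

Fix the vertex order v_0 < v_1 < v_2 < v_3 < v_4 < v_5 < v_6 < v_7 < v_8 and write every simplex with vertices in increasing order. Then dim K = 2 and the simplices of K are:

  0-simplices (9): [v_0], [v_1], [v_2], [v_3], [v_4], [v_5], [v_6], [v_7], [v_8]
  1-simplices (27): (27 of them)
  2-simplices (18): (18 of them)

giving chain groups C_0 ≅ Z^9, C_1 ≅ Z^27, C_2 ≅ Z^18.

The boundary map ∂_1: C_1 → C_0 is given by ∂[p,q] = [q] − [p]. For instance
  ∂[v_1,v_8] = [v_8] − [v_1].
This gives a 9×27 integer matrix of rank 8; reducing to Smith normal form yields diagonal entries (1,1,1,1,1,1,1,1).

Boundary ∂_2: C_2 → C_1 maps a triangle to the signed sum of its edges. For instance
  ∂[v_0,v_2,v_7] = [v_2,v_7] − [v_0,v_7] + [v_0,v_2],
  ∂[v_0,v_5,v_7] = [v_5,v_7] − [v_0,v_7] + [v_0,v_5].
The resulting 27×18 matrix has rank 18, and its Smith normal form has invariant factors (1,1,1,1,1,1,1,1,1,1,1,1,1,1,1,1,1,2).

Computing H_k = (kernel of ∂_k) / (image of ∂_{k+1}):

  H_0: rank C_0 − rank ∂_1 = 9 − 8 = 1, and the invariant factors of ∂_1 are all 1, so H_0 = Z.
  H_1: rank ker ∂_1 − rank ∂_2 = (27 − 8) − 18 = 1, and ∂_2 has invariant factor 2 > 1, so H_1 = Z ⊕ Z/2Z.
  H_2: rank ker ∂_2 − rank ∂_3 = (18 − 18) − 0 = 0, and there is no ∂_3, so H_2 = 0.

(K is a triangulation of the Klein bottle.)

H_0 ≅ Z,  H_1 ≅ Z ⊕ Z/2Z,  H_2 = 0.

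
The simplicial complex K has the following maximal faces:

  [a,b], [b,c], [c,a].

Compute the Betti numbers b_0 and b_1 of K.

Fix the vertex order a < b < c and write every simplex with vertices in increasing order. Then dim K = 1 and the simplices of K are:

  0-simplices (3): a, b, c
  1-simplices (3): ab, ac, bc

Hence C_0 ≅ Z^3, C_1 ≅ Z^3.

Boundary ∂_1: C_1 → C_0 is given by ∂[p,q] = [q] − [p]. For instance
  ∂bc = c − b.
As a 3×3 matrix over Z this has rank 2, with invariant factors (1,1).

Now H_k = ker ∂_k / im ∂_{k+1}, so:

  H_0: rank C_0 − rank ∂_1 = 3 − 2 = 1, and the invariant factors of ∂_1 are all 1, so H_0 = Z.
  H_1: rank ker ∂_1 − rank ∂_2 = (3 − 2) − 0 = 1, and there is no ∂_2, so H_1 = Z.

(K is a triangulation of the circle S^1.)

Hence the Betti numbers are b_0 = 1, b_1 = 1.

b_0 = 1, b_1 = 1.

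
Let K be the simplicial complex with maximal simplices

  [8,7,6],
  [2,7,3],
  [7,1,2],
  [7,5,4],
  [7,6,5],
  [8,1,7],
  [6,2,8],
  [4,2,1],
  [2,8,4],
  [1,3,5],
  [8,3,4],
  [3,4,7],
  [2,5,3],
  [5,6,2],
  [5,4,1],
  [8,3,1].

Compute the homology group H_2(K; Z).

H_2 = Z.

K has 8 vertices, 24 edges, 16 triangles.
rank ∂_2 = 15, rank ∂_3 = 0 ⇒ b_2 = 16 − 15 − 0 = 1. So H_2 ≅ Z.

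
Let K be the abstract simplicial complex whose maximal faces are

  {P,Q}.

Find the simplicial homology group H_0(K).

H_0 ≅ Z.

We work with the vertex ordering P < Q. The simplices of K, each written with vertices in increasing order, are:

  0-simplices (2): P, Q
  1-simplices (1): PQ

so the chain groups are C_0 ≅ Z^2, C_1 ≅ Z^1.

∂_1: C_1 → C_0 sends each edge [p,q] (with p < q) to q − p.
This gives a 2×1 integer matrix of rank 1; reducing to Smith normal form yields diagonal entries (1).

Now H_k = ker ∂_k / im ∂_{k+1}, so:

  H_0: rank C_0 − rank ∂_1 = 2 − 1 = 1, and the invariant factors of ∂_1 are all 1, so H_0 ≅ Z.

(K is a triangulation of the 1-simplex.)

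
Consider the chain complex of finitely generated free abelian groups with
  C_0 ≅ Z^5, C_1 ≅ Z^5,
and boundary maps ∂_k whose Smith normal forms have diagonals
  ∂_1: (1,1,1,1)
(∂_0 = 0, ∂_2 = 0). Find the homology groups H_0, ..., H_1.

H_0: b_0 = 5 − 0 − 4 = 1; torsion from ∂_1 factors > 1: none. So H_0 = Z.
H_1: b_1 = 5 − 4 − 0 = 1; torsion from ∂_2 factors > 1: none. So H_1 = Z.

H_0 = Z,  H_1 = Z.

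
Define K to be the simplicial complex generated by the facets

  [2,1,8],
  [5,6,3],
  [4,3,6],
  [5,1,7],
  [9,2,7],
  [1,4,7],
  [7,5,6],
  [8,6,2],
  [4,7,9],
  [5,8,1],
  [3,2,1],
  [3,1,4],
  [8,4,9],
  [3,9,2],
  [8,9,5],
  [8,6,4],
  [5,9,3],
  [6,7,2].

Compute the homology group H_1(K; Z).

We work with the vertex ordering 1 < 2 < 3 < 4 < 5 < 6 < 7 < 8 < 9. The simplices of K, each written with vertices in increasing order, are:

  0-simplices (9): [1], [2], [3], [4], [5], [6], [7], [8], [9]
  1-simplices (27): (27 of them)
  2-simplices (18): [1,2,3], [1,2,8], [1,3,4], [1,4,7], [1,5,7], [1,5,8], [2,3,9], [2,6,7], [2,6,8], [2,7,9], [3,4,6], [3,5,6], [3,5,9], [4,6,8], [4,7,9], [4,8,9], [5,6,7], [5,8,9]

so the chain groups are C_0 ≅ Z^9, C_1 ≅ Z^27, C_2 ≅ Z^18.

Boundary ∂_1: C_1 → C_0 maps an edge to its endpoints' difference, ∂[p,q] = q − p.
The resulting 9×27 matrix has rank 8, and its Smith normal form has invariant factors (1,1,1,1,1,1,1,1).

∂_2: C_2 → C_1 sends each 2-simplex [p,q,r] to [q,r] − [p,r] + [p,q]. For instance
  ∂[2,6,8] = [6,8] − [2,8] + [2,6],
  ∂[2,6,7] = [6,7] − [2,7] + [2,6].
This gives a 27×18 integer matrix of rank 17; reducing to Smith normal form yields diagonal entries (1,1,1,1,1,1,1,1,1,1,1,1,1,1,1,1,1).

Now H_k = ker ∂_k / im ∂_{k+1}, so:

  H_1: rank ker ∂_1 − rank ∂_2 = (27 − 8) − 17 = 2, and the invariant factors of ∂_2 are all 1, so H_1 = Z^2.

H_1 = Z^2.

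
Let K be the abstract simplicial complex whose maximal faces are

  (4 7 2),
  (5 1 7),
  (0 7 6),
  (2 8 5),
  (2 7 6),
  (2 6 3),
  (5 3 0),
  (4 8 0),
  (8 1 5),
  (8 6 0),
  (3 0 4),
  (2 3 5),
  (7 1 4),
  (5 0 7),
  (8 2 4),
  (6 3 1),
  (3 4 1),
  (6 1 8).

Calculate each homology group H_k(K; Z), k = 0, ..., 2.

Order the vertices as 0 < 1 < 2 < 3 < 4 < 5 < 6 < 7 < 8. Listing each simplex with vertices in this order, K has dimension 2 with simplices:

  0-simplices (9): [0], [1], [2], [3], [4], [5], [6], [7], [8]
  1-simplices (27): (27 of them)
  2-simplices (18): [0,3,4], [0,3,5], [0,4,8], [0,5,7], [0,6,7], [0,6,8], [1,3,4], [1,3,6], [1,4,7], [1,5,7], [1,5,8], [1,6,8], [2,3,5], [2,3,6], [2,4,7], [2,4,8], [2,5,8], [2,6,7]

so the chain groups are C_0 ≅ Z^9, C_1 ≅ Z^27, C_2 ≅ Z^18.

Boundary ∂_1: C_1 → C_0 is given by ∂[p,q] = [q] − [p]. For instance
  ∂[4,7] = [7] − [4].
This gives a 9×27 integer matrix of rank 8; reducing to Smith normal form yields diagonal entries (1,1,1,1,1,1,1,1).

∂_2: C_2 → C_1 maps a triangle to the signed sum of its edges. For instance
  ∂[1,5,8] = [5,8] − [1,8] + [1,5],
  ∂[0,6,7] = [6,7] − [0,7] + [0,6].
As a 27×18 matrix over Z this has rank 17, with invariant factors (1,1,1,1,1,1,1,1,1,1,1,1,1,1,1,1,1).

Now H_k = ker ∂_k / im ∂_{k+1}, so:

  H_0: rank C_0 − rank ∂_1 = 9 − 8 = 1, and the invariant factors of ∂_1 are all 1, so H_0 = Z.
  H_1: rank ker ∂_1 − rank ∂_2 = (27 − 8) − 17 = 2, and the invariant factors of ∂_2 are all 1, so H_1 = Z^2.
  H_2: rank ker ∂_2 − rank ∂_3 = (18 − 17) − 0 = 1, and there is no ∂_3, so H_2 = Z.

H_0 = Z,  H_1 = Z^2,  H_2 = Z.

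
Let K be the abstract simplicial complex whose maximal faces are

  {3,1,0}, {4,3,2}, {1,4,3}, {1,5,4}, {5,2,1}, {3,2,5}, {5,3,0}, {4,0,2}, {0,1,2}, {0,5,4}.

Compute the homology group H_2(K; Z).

We work with the vertex ordering 0 < 1 < 2 < 3 < 4 < 5. The simplices of K, each written with vertices in increasing order, are:

  0-simplices (6): [0], [1], [2], [3], [4], [5]
  1-simplices (15): [0,1], [0,2], [0,3], [0,4], [0,5], [1,2], [1,3], [1,4], [1,5], [2,3], [2,4], [2,5], [3,4], [3,5], [4,5]
  2-simplices (10): [0,1,2], [0,1,3], [0,2,4], [0,3,5], [0,4,5], [1,2,5], [1,3,4], [1,4,5], [2,3,4], [2,3,5]

giving chain groups C_0 ≅ Z^6, C_1 ≅ Z^15, C_2 ≅ Z^10.

∂_1: C_1 → C_0 sends each edge [p,q] (with p < q) to q − p.
This gives a 6×15 integer matrix of rank 5; reducing to Smith normal form yields diagonal entries (1,1,1,1,1).

∂_2: C_2 → C_1 maps a triangle to the signed sum of its edges. For instance
  ∂[1,3,4] = [3,4] − [1,4] + [1,3],
  ∂[1,2,5] = [2,5] − [1,5] + [1,2].
The 15×10 boundary matrix has rank 10 and Smith normal form diag(1,1,1,1,1,1,1,1,1,2).

From H_k ≅ ker(∂_k) / im(∂_{k+1}) we obtain:

  H_2: rank ker ∂_2 − rank ∂_3 = (10 − 10) − 0 = 0, and there is no ∂_3, so H_2 = 0.

H_2 = 0.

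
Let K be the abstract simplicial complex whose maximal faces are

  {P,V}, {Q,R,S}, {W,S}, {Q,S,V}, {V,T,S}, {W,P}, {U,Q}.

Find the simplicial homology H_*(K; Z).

Order the vertices as P < Q < R < S < T < U < V < W. Listing each simplex with vertices in this order, K has dimension 2 with simplices:

  0-simplices (8): P, Q, R, S, T, U, V, W
  1-simplices (11): PV, PW, QR, QS, QU, QV, RS, ST, SV, SW, TV
  2-simplices (3): QRS, QSV, STV

giving chain groups C_0 ≅ Z^8, C_1 ≅ Z^11, C_2 ≅ Z^3.

∂_1: C_1 → C_0 is given by ∂[p,q] = [q] − [p].
The resulting 8×11 matrix has rank 7, and its Smith normal form has invariant factors (1,1,1,1,1,1,1).

Boundary ∂_2: C_2 → C_1 acts by ∂[p,q,r] = [q,r] − [p,r] + [p,q]. For instance
  ∂STV = TV − SV + ST,
  ∂QRS = RS − QS + QR.
This gives a 11×3 integer matrix of rank 3; reducing to Smith normal form yields diagonal entries (1,1,1).

From H_k ≅ ker(∂_k) / im(∂_{k+1}) we obtain:

  H_0: rank C_0 − rank ∂_1 = 8 − 7 = 1, and the invariant factors of ∂_1 are all 1, so H_0 = Z.
  H_1: rank ker ∂_1 − rank ∂_2 = (11 − 7) − 3 = 1, and the invariant factors of ∂_2 are all 1, so H_1 = Z.
  H_2: rank ker ∂_2 − rank ∂_3 = (3 − 3) − 0 = 0, and there is no ∂_3, so H_2 = 0.

As a check, the Euler characteristic is 8 − 11 + 3 = 0, which agrees with 1 − 1 + 0 = 0.

H_0 ≅ Z,  H_1 ≅ Z,  H_2 = 0.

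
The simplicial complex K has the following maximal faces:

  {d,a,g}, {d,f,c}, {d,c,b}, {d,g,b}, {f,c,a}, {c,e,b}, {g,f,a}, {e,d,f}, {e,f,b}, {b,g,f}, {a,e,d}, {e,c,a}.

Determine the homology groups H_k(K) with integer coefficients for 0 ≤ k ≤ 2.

H_0 ≅ Z,  H_1 ≅ Z/2,  H_2 = 0.

We work with the vertex ordering a < b < c < d < e < f < g. The simplices of K, each written with vertices in increasing order, are:

  0-simplices (7): a, b, c, d, e, f, g
  1-simplices (18): ac, ad, ae, af, ag, bc, bd, be, bf, bg, cd, ce, cf, de, df, dg, ef, fg
  2-simplices (12): ace, acf, ade, adg, afg, bcd, bce, bdg, bef, bfg, cdf, def

Hence C_0 ≅ Z^7, C_1 ≅ Z^18, C_2 ≅ Z^12.

Boundary ∂_1: C_1 → C_0 maps an edge to its endpoints' difference, ∂[p,q] = q − p.
The 7×18 boundary matrix has rank 6 and Smith normal form diag(1,1,1,1,1,1).

∂_2: C_2 → C_1 acts by ∂[p,q,r] = [q,r] − [p,r] + [p,q]. For instance
  ∂afg = fg − ag + af,
  ∂acf = cf − af + ac.
The resulting 18×12 matrix has rank 12, and its Smith normal form has invariant factors (1,1,1,1,1,1,1,1,1,1,1,2).

From H_k ≅ ker(∂_k) / im(∂_{k+1}) we obtain:

  H_0: rank C_0 − rank ∂_1 = 7 − 6 = 1, and the invariant factors of ∂_1 are all 1, so H_0 ≅ Z.
  H_1: rank ker ∂_1 − rank ∂_2 = (18 − 6) − 12 = 0, and ∂_2 has invariant factor 2 > 1, so H_1 ≅ Z/2.
  H_2: rank ker ∂_2 − rank ∂_3 = (12 − 12) − 0 = 0, and there is no ∂_3, so H_2 ≅ 0.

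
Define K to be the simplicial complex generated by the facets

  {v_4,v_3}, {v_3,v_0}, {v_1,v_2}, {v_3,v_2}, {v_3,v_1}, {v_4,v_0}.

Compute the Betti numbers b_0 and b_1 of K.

Take the total order v_0 < v_1 < v_2 < v_3 < v_4 on the vertex set. Then K (dimension 1) consists of the simplices:

  0-simplices (5): [v_0], [v_1], [v_2], [v_3], [v_4]
  1-simplices (6): [v_0,v_3], [v_0,v_4], [v_1,v_2], [v_1,v_3], [v_2,v_3], [v_3,v_4]

so the chain groups are C_0 ≅ Z^5, C_1 ≅ Z^6.

Boundary ∂_1: C_1 → C_0 is given by ∂[p,q] = [q] − [p]. For instance
  ∂[v_1,v_2] = [v_2] − [v_1].
The resulting 5×6 matrix has rank 4, and its Smith normal form has invariant factors (1,1,1,1).

Computing H_k = (kernel of ∂_k) / (image of ∂_{k+1}):

  H_0: rank C_0 − rank ∂_1 = 5 − 4 = 1, and the invariant factors of ∂_1 are all 1, so H_0 ≅ Z.
  H_1: rank ker ∂_1 − rank ∂_2 = (6 − 4) − 0 = 2, and there is no ∂_2, so H_1 ≅ Z^2.

As a check, the Euler characteristic is 5 − 6 = -1, which agrees with 1 − 2 = -1.
(K is a triangulation of a wedge of 2 circles.)

Hence the Betti numbers are b_0 = 1, b_1 = 2.

b_0 = 1, b_1 = 2.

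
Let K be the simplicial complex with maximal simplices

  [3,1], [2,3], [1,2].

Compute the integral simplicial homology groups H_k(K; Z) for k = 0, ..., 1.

H_0 = Z,  H_1 = Z.

We work with the vertex ordering 1 < 2 < 3. The simplices of K, each written with vertices in increasing order, are:

  0-simplices (3): [1], [2], [3]
  1-simplices (3): [1,2], [1,3], [2,3]

Hence C_0 ≅ Z^3, C_1 ≅ Z^3.

The boundary map ∂_1: C_1 → C_0 is given by ∂[p,q] = [q] − [p]. For instance
  ∂[1,3] = [3] − [1].
The 3×3 boundary matrix has rank 2 and Smith normal form diag(1,1).

Computing H_k = (kernel of ∂_k) / (image of ∂_{k+1}):

  H_0: rank C_0 − rank ∂_1 = 3 − 2 = 1, and the invariant factors of ∂_1 are all 1, so H_0 = Z.
  H_1: rank ker ∂_1 − rank ∂_2 = (3 − 2) − 0 = 1, and there is no ∂_2, so H_1 = Z.

(K is a triangulation of the circle S^1.)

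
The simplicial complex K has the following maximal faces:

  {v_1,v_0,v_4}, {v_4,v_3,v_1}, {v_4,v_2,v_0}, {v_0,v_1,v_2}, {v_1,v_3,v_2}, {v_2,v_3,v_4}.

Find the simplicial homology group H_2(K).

Fix the vertex order v_0 < v_1 < v_2 < v_3 < v_4 and write every simplex with vertices in increasing order. Then dim K = 2 and the simplices of K are:

  0-simplices (5): [v_0], [v_1], [v_2], [v_3], [v_4]
  1-simplices (9): [v_0,v_1], [v_0,v_2], [v_0,v_4], [v_1,v_2], [v_1,v_3], [v_1,v_4], [v_2,v_3], [v_2,v_4], [v_3,v_4]
  2-simplices (6): [v_0,v_1,v_2], [v_0,v_1,v_4], [v_0,v_2,v_4], [v_1,v_2,v_3], [v_1,v_3,v_4], [v_2,v_3,v_4]

giving chain groups C_0 ≅ Z^5, C_1 ≅ Z^9, C_2 ≅ Z^6.

∂_1: C_1 → C_0 maps an edge to its endpoints' difference, ∂[p,q] = q − p. For instance
  ∂[v_2,v_3] = [v_3] − [v_2].
The 5×9 boundary matrix has rank 4 and Smith normal form diag(1,1,1,1).

The boundary map ∂_2: C_2 → C_1 acts by ∂[p,q,r] = [q,r] − [p,r] + [p,q]. For instance
  ∂[v_0,v_1,v_2] = [v_1,v_2] − [v_0,v_2] + [v_0,v_1],
  ∂[v_0,v_2,v_4] = [v_2,v_4] − [v_0,v_4] + [v_0,v_2].
This gives a 9×6 integer matrix of rank 5; reducing to Smith normal form yields diagonal entries (1,1,1,1,1).

From H_k ≅ ker(∂_k) / im(∂_{k+1}) we obtain:

  H_2: rank ker ∂_2 − rank ∂_3 = (6 − 5) − 0 = 1, and there is no ∂_3, so H_2 = Z.

H_2 ≅ Z.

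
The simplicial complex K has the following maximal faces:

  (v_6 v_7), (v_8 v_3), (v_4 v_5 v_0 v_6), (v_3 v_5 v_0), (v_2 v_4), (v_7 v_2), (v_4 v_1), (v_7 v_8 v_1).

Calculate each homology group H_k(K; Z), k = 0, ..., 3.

H_0 ≅ Z,  H_1 ≅ Z^3,  H_2 = 0,  H_3 = 0.

We work with the vertex ordering v_0 < v_1 < v_2 < v_3 < v_4 < v_5 < v_6 < v_7 < v_8. The simplices of K, each written with vertices in increasing order, are:

  0-simplices (9): [v_0], [v_1], [v_2], [v_3], [v_4], [v_5], [v_6], [v_7], [v_8]
  1-simplices (16): (16 of them)
  2-simplices (6): [v_0,v_3,v_5], [v_0,v_4,v_5], [v_0,v_4,v_6], [v_0,v_5,v_6], [v_1,v_7,v_8], [v_4,v_5,v_6]
  3-simplices (1): [v_0,v_4,v_5,v_6]

so the chain groups are C_0 ≅ Z^9, C_1 ≅ Z^16, C_2 ≅ Z^6, C_3 ≅ Z^1.

The boundary map ∂_1: C_1 → C_0 sends each edge [p,q] (with p < q) to q − p. For instance
  ∂[v_1,v_8] = [v_8] − [v_1].
The resulting 9×16 matrix has rank 8, and its Smith normal form has invariant factors (1,1,1,1,1,1,1,1).

The boundary map ∂_2: C_2 → C_1 sends each 2-simplex [p,q,r] to [q,r] − [p,r] + [p,q]. For instance
  ∂[v_1,v_7,v_8] = [v_7,v_8] − [v_1,v_8] + [v_1,v_7],
  ∂[v_0,v_4,v_5] = [v_4,v_5] − [v_0,v_5] + [v_0,v_4].
This gives a 16×6 integer matrix of rank 5; reducing to Smith normal form yields diagonal entries (1,1,1,1,1).

The boundary map ∂_3: C_3 → C_2 sends each 3-simplex σ to the alternating sum Σ_i (−1)^i (σ with its i-th vertex removed). For instance
  ∂[v_0,v_4,v_5,v_6] = [v_4,v_5,v_6] − [v_0,v_5,v_6] + [v_0,v_4,v_6] − [v_0,v_4,v_5].
The 6×1 boundary matrix has rank 1 and Smith normal form diag(1).

Computing H_k = (kernel of ∂_k) / (image of ∂_{k+1}):

  H_0: rank C_0 − rank ∂_1 = 9 − 8 = 1, and the invariant factors of ∂_1 are all 1, so H_0 = Z.
  H_1: rank ker ∂_1 − rank ∂_2 = (16 − 8) − 5 = 3, and the invariant factors of ∂_2 are all 1, so H_1 = Z^3.
  H_2: rank ker ∂_2 − rank ∂_3 = (6 − 5) − 1 = 0, and the invariant factors of ∂_3 are all 1, so H_2 = 0.
  H_3: rank ker ∂_3 − rank ∂_4 = (1 − 1) − 0 = 0, and there is no ∂_4, so H_3 = 0.

As a check, the Euler characteristic is 9 − 16 + 6 − 1 = -2, which agrees with 1 − 3 + 0 − 0 = -2.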